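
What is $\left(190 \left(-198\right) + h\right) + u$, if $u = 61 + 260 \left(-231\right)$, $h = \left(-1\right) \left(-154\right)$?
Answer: $-97465$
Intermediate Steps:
$h = 154$
$u = -59999$ ($u = 61 - 60060 = -59999$)
$\left(190 \left(-198\right) + h\right) + u = \left(190 \left(-198\right) + 154\right) - 59999 = \left(-37620 + 154\right) - 59999 = -37466 - 59999 = -97465$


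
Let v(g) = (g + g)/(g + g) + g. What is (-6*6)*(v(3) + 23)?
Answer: -972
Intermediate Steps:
v(g) = 1 + g (v(g) = (2*g)/((2*g)) + g = (2*g)*(1/(2*g)) + g = 1 + g)
(-6*6)*(v(3) + 23) = (-6*6)*((1 + 3) + 23) = -36*(4 + 23) = -36*27 = -972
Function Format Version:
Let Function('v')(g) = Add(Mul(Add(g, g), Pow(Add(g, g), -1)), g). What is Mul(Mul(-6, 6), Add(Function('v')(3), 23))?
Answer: -972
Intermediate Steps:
Function('v')(g) = Add(1, g) (Function('v')(g) = Add(Mul(Mul(2, g), Pow(Mul(2, g), -1)), g) = Add(Mul(Mul(2, g), Mul(Rational(1, 2), Pow(g, -1))), g) = Add(1, g))
Mul(Mul(-6, 6), Add(Function('v')(3), 23)) = Mul(Mul(-6, 6), Add(Add(1, 3), 23)) = Mul(-36, Add(4, 23)) = Mul(-36, 27) = -972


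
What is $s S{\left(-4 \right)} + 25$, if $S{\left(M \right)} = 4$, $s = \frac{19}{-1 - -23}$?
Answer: $\frac{313}{11} \approx 28.455$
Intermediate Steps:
$s = \frac{19}{22}$ ($s = \frac{19}{-1 + 23} = \frac{19}{22} \approx 0.86364$)
$s S{\left(-4 \right)} + 25 = \frac{19}{22} \cdot 4 + 25 = \frac{38}{11} + 25 = \frac{313}{11}$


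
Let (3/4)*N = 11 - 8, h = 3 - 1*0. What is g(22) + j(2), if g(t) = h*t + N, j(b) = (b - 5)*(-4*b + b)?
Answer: 88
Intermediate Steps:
j(b) = -3*b*(-5 + b) (j(b) = (-5 + b)*(-3*b) = -3*b*(-5 + b))
h = 3 (h = 3 + 0 = 3)
N = 4 (N = 4*(11 - 8)/3 = (4/3)*3 = 4)
g(t) = 4 + 3*t (g(t) = 3*t + 4 = 4 + 3*t)
g(22) + j(2) = (4 + 3*22) + 3*2*(5 - 1*2) = (4 + 66) + 3*2*(5 - 2) = 70 + 3*2*3 = 70 + 18 = 88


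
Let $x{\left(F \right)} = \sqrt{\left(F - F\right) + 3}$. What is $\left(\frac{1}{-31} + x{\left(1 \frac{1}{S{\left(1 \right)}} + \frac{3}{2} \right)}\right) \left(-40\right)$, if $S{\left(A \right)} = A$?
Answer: $\frac{40}{31} - 40 \sqrt{3} \approx -67.992$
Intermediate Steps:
$x{\left(F \right)} = \sqrt{3}$ ($x{\left(F \right)} = \sqrt{0 + 3} = \sqrt{3}$)
$\left(\frac{1}{-31} + x{\left(1 \frac{1}{S{\left(1 \right)}} + \frac{3}{2} \right)}\right) \left(-40\right) = \left(\frac{1}{-31} + \sqrt{3}\right) \left(-40\right) = \left(- \frac{1}{31} + \sqrt{3}\right) \left(-40\right) = \frac{40}{31} - 40 \sqrt{3}$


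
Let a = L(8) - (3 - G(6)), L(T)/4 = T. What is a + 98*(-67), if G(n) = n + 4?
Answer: -6527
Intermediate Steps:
G(n) = 4 + n
L(T) = 4*T
a = 39 (a = 4*8 - (3 - (4 + 6)) = 32 - (3 - 1*10) = 32 - (3 - 10) = 32 - 1*(-7) = 32 + 7 = 39)
a + 98*(-67) = 39 + 98*(-67) = 39 - 6566 = -6527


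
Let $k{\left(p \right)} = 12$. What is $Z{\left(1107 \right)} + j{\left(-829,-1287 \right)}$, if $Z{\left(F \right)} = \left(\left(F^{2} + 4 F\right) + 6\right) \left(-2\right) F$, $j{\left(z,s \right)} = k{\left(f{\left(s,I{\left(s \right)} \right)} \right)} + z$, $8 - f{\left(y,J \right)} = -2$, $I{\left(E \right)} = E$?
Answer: $-2722961779$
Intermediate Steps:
$f{\left(y,J \right)} = 10$ ($f{\left(y,J \right)} = 8 - -2 = 8 + 2 = 10$)
$j{\left(z,s \right)} = 12 + z$
$Z{\left(F \right)} = F \left(-12 - 8 F - 2 F^{2}\right)$ ($Z{\left(F \right)} = \left(6 + F^{2} + 4 F\right) \left(-2\right) F = \left(-12 - 8 F - 2 F^{2}\right) F = F \left(-12 - 8 F - 2 F^{2}\right)$)
$Z{\left(1107 \right)} + j{\left(-829,-1287 \right)} = \left(-2\right) 1107 \left(6 + 1107^{2} + 4 \cdot 1107\right) + \left(12 - 829\right) = \left(-2\right) 1107 \left(6 + 1225449 + 4428\right) - 817 = \left(-2\right) 1107 \cdot 1229883 - 817 = -2722960962 - 817 = -2722961779$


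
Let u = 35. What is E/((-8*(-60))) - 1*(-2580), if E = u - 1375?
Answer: 61853/24 ≈ 2577.2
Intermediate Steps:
E = -1340 (E = 35 - 1375 = -1340)
E/((-8*(-60))) - 1*(-2580) = -1340/((-8*(-60))) - 1*(-2580) = -1340/480 + 2580 = -1340*1/480 + 2580 = -67/24 + 2580 = 61853/24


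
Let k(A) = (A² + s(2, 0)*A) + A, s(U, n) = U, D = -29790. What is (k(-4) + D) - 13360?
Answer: -43146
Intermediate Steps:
k(A) = A² + 3*A (k(A) = (A² + 2*A) + A = A² + 3*A)
(k(-4) + D) - 13360 = (-4*(3 - 4) - 29790) - 13360 = (-4*(-1) - 29790) - 13360 = (4 - 29790) - 13360 = -29786 - 13360 = -43146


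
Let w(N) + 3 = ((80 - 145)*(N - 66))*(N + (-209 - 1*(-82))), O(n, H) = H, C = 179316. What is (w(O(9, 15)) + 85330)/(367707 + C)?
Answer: -285953/547023 ≈ -0.52274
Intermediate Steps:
w(N) = -3 + (-127 + N)*(4290 - 65*N) (w(N) = -3 + ((80 - 145)*(N - 66))*(N + (-209 - 1*(-82))) = -3 + (-65*(-66 + N))*(N + (-209 + 82)) = -3 + (4290 - 65*N)*(N - 127) = -3 + (4290 - 65*N)*(-127 + N) = -3 + (-127 + N)*(4290 - 65*N))
(w(O(9, 15)) + 85330)/(367707 + C) = ((-544833 - 65*15² + 12545*15) + 85330)/(367707 + 179316) = ((-544833 - 65*225 + 188175) + 85330)/547023 = ((-544833 - 14625 + 188175) + 85330)*(1/547023) = (-371283 + 85330)*(1/547023) = -285953*1/547023 = -285953/547023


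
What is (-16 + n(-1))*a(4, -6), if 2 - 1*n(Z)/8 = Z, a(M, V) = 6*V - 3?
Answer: -312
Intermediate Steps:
a(M, V) = -3 + 6*V
n(Z) = 16 - 8*Z
(-16 + n(-1))*a(4, -6) = (-16 + (16 - 8*(-1)))*(-3 + 6*(-6)) = (-16 + (16 + 8))*(-3 - 36) = (-16 + 24)*(-39) = 8*(-39) = -312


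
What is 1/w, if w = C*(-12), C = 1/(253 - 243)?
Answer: -⅚ ≈ -0.83333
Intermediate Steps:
C = ⅒ (C = 1/10 = ⅒ ≈ 0.10000)
w = -6/5 (w = (⅒)*(-12) = -6/5 ≈ -1.2000)
1/w = 1/(-6/5) = -⅚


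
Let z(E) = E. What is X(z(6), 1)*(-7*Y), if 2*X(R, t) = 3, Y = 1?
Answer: -21/2 ≈ -10.500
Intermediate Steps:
X(R, t) = 3/2 (X(R, t) = (½)*3 = 3/2)
X(z(6), 1)*(-7*Y) = 3*(-7*1)/2 = (3/2)*(-7) = -21/2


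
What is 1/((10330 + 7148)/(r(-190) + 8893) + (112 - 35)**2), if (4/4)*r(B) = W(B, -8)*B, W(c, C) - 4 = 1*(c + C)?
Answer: 15251/90429005 ≈ 0.00016865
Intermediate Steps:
W(c, C) = 4 + C + c (W(c, C) = 4 + 1*(c + C) = 4 + 1*(C + c) = 4 + (C + c) = 4 + C + c)
r(B) = B*(-4 + B) (r(B) = (4 - 8 + B)*B = (-4 + B)*B = B*(-4 + B))
1/((10330 + 7148)/(r(-190) + 8893) + (112 - 35)**2) = 1/((10330 + 7148)/(-190*(-4 - 190) + 8893) + (112 - 35)**2) = 1/(17478/(-190*(-194) + 8893) + 77**2) = 1/(17478/(36860 + 8893) + 5929) = 1/(17478/45753 + 5929) = 1/(17478*(1/45753) + 5929) = 1/(5826/15251 + 5929) = 1/(90429005/15251) = 15251/90429005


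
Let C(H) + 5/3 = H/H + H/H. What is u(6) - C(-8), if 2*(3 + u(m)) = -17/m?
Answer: -19/4 ≈ -4.7500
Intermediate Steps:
u(m) = -3 - 17/(2*m) (u(m) = -3 + (-17/m)/2 = -3 - 17/(2*m))
C(H) = ⅓ (C(H) = -5/3 + (H/H + H/H) = -5/3 + (1 + 1) = -5/3 + 2 = ⅓)
u(6) - C(-8) = (-3 - 17/2/6) - 1*⅓ = (-3 - 17/2*⅙) - ⅓ = (-3 - 17/12) - ⅓ = -53/12 - ⅓ = -19/4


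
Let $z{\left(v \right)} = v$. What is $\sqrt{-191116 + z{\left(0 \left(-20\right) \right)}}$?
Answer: $2 i \sqrt{47779} \approx 437.17 i$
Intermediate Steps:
$\sqrt{-191116 + z{\left(0 \left(-20\right) \right)}} = \sqrt{-191116 + 0 \left(-20\right)} = \sqrt{-191116 + 0} = \sqrt{-191116} = 2 i \sqrt{47779}$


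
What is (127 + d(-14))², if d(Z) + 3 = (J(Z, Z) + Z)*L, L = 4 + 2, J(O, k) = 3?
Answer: 3364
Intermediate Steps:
L = 6
d(Z) = 15 + 6*Z (d(Z) = -3 + (3 + Z)*6 = -3 + (18 + 6*Z) = 15 + 6*Z)
(127 + d(-14))² = (127 + (15 + 6*(-14)))² = (127 + (15 - 84))² = (127 - 69)² = 58² = 3364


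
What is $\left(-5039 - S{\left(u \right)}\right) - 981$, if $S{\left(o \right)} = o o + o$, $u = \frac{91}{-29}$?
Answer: $- \frac{5068462}{841} \approx -6026.7$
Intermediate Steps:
$u = - \frac{91}{29}$ ($u = 91 \left(- \frac{1}{29}\right) = - \frac{91}{29} \approx -3.1379$)
$S{\left(o \right)} = o + o^{2}$ ($S{\left(o \right)} = o^{2} + o = o + o^{2}$)
$\left(-5039 - S{\left(u \right)}\right) - 981 = \left(-5039 - - \frac{91 \left(1 - \frac{91}{29}\right)}{29}\right) - 981 = \left(-5039 - \left(- \frac{91}{29}\right) \left(- \frac{62}{29}\right)\right) - 981 = \left(-5039 - \frac{5642}{841}\right) - 981 = - \frac{4243441}{841} - 981 = - \frac{5068462}{841}$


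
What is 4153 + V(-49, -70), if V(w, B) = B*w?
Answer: 7583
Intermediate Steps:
4153 + V(-49, -70) = 4153 - 70*(-49) = 4153 + 3430 = 7583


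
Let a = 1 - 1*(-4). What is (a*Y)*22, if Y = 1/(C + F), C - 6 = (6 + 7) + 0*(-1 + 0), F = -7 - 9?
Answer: 110/3 ≈ 36.667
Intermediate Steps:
a = 5 (a = 1 + 4 = 5)
F = -16
C = 19 (C = 6 + ((6 + 7) + 0*(-1 + 0)) = 6 + (13 + 0*(-1)) = 6 + (13 + 0) = 6 + 13 = 19)
Y = 1/3 (Y = 1/(19 - 16) = 1/3 ≈ 0.33333)
(a*Y)*22 = (5*(1/3))*22 = (5/3)*22 = 110/3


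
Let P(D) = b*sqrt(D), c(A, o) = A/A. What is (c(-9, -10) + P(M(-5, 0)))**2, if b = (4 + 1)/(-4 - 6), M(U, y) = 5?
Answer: 9/4 - sqrt(5) ≈ 0.013932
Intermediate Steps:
c(A, o) = 1
b = -1/2 (b = 5/(-10) = 5*(-1/10) = -1/2 ≈ -0.50000)
P(D) = -sqrt(D)/2
(c(-9, -10) + P(M(-5, 0)))**2 = (1 - sqrt(5)/2)**2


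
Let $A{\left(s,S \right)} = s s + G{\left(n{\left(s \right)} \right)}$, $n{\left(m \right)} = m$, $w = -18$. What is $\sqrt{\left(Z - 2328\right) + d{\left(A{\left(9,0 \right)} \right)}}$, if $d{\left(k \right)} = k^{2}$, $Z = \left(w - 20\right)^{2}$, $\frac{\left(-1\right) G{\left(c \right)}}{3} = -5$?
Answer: $2 \sqrt{2083} \approx 91.28$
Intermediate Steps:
$G{\left(c \right)} = 15$ ($G{\left(c \right)} = \left(-3\right) \left(-5\right) = 15$)
$Z = 1444$ ($Z = \left(-18 - 20\right)^{2} = \left(-38\right)^{2} = 1444$)
$A{\left(s,S \right)} = 15 + s^{2}$ ($A{\left(s,S \right)} = s s + 15 = s^{2} + 15 = 15 + s^{2}$)
$\sqrt{\left(Z - 2328\right) + d{\left(A{\left(9,0 \right)} \right)}} = \sqrt{\left(1444 - 2328\right) + \left(15 + 9^{2}\right)^{2}} = \sqrt{\left(1444 - 2328\right) + \left(15 + 81\right)^{2}} = \sqrt{-884 + 96^{2}} = \sqrt{-884 + 9216} = \sqrt{8332} = 2 \sqrt{2083}$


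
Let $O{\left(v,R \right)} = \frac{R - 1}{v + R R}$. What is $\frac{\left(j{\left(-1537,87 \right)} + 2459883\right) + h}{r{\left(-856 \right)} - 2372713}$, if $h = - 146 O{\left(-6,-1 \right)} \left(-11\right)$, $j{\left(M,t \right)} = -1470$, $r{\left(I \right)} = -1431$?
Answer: $- \frac{12295277}{11870720} \approx -1.0358$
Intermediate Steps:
$O{\left(v,R \right)} = \frac{-1 + R}{v + R^{2}}$
$h = \frac{3212}{5}$ ($h = - 146 \frac{-1 - 1}{-6 + \left(-1\right)^{2}} \left(-11\right) = - 146 \frac{1}{-6 + 1} \left(-2\right) \left(-11\right) = - 146 \frac{1}{-5} \left(-2\right) \left(-11\right) = - 146 \left(\left(- \frac{1}{5}\right) \left(-2\right)\right) \left(-11\right) = \left(-146\right) \frac{2}{5} \left(-11\right) = \left(- \frac{292}{5}\right) \left(-11\right) = \frac{3212}{5} \approx 642.4$)
$\frac{\left(j{\left(-1537,87 \right)} + 2459883\right) + h}{r{\left(-856 \right)} - 2372713} = \frac{\left(-1470 + 2459883\right) + \frac{3212}{5}}{-1431 - 2372713} = \frac{2458413 + \frac{3212}{5}}{-2374144} = \frac{12295277}{5} \left(- \frac{1}{2374144}\right) = - \frac{12295277}{11870720}$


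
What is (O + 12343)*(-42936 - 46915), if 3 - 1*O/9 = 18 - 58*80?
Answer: -4849078768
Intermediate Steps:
O = 41625 (O = 27 - 9*(18 - 58*80) = 27 - 9*(18 - 4640) = 27 - 9*(-4622) = 27 + 41598 = 41625)
(O + 12343)*(-42936 - 46915) = (41625 + 12343)*(-42936 - 46915) = 53968*(-89851) = -4849078768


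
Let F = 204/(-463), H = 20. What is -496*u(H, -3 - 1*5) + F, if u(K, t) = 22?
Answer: -5052460/463 ≈ -10912.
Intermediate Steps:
F = -204/463 (F = 204*(-1/463) = -204/463 ≈ -0.44060)
-496*u(H, -3 - 1*5) + F = -496*22 - 204/463 = -10912 - 204/463 = -5052460/463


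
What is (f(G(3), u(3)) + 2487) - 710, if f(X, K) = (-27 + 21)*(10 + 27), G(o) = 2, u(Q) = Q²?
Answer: 1555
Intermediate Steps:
f(X, K) = -222 (f(X, K) = -6*37 = -222)
(f(G(3), u(3)) + 2487) - 710 = (-222 + 2487) - 710 = 2265 - 710 = 1555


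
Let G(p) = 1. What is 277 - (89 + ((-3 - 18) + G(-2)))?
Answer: 208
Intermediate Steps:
277 - (89 + ((-3 - 18) + G(-2))) = 277 - (89 + ((-3 - 18) + 1)) = 277 - (89 + (-21 + 1)) = 277 - (89 - 20) = 277 - 1*69 = 277 - 69 = 208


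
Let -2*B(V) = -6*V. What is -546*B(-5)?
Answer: 8190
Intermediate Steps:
B(V) = 3*V (B(V) = -(-3)*V = 3*V)
-546*B(-5) = -1638*(-5) = -546*(-15) = 8190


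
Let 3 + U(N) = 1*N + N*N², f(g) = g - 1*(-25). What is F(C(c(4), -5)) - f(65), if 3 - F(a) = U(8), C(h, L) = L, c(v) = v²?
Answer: -604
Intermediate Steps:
f(g) = 25 + g (f(g) = g + 25 = 25 + g)
U(N) = -3 + N + N³ (U(N) = -3 + (1*N + N*N²) = -3 + (N + N³) = -3 + N + N³)
F(a) = -514 (F(a) = 3 - (-3 + 8 + 8³) = 3 - (-3 + 8 + 512) = 3 - 1*517 = 3 - 517 = -514)
F(C(c(4), -5)) - f(65) = -514 - (25 + 65) = -514 - 1*90 = -514 - 90 = -604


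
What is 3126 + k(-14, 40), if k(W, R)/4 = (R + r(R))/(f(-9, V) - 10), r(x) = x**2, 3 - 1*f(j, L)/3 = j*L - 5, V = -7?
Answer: 108098/35 ≈ 3088.5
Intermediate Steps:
f(j, L) = 24 - 3*L*j (f(j, L) = 9 - 3*(j*L - 5) = 9 - 3*(L*j - 5) = 9 - 3*(-5 + L*j) = 9 + (15 - 3*L*j) = 24 - 3*L*j)
k(W, R) = -4*R/175 - 4*R**2/175 (k(W, R) = 4*((R + R**2)/((24 - 3*(-7)*(-9)) - 10)) = 4*((R + R**2)/((24 - 189) - 10)) = 4*((R + R**2)/(-165 - 10)) = 4*((R + R**2)/(-175)) = 4*((R + R**2)*(-1/175)) = 4*(-R/175 - R**2/175) = -4*R/175 - 4*R**2/175)
3126 + k(-14, 40) = 3126 + (4/175)*40*(-1 - 1*40) = 3126 + (4/175)*40*(-1 - 40) = 3126 + (4/175)*40*(-41) = 3126 - 1312/35 = 108098/35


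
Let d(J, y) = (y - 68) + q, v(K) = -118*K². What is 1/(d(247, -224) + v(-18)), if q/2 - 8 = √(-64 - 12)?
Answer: -9627/370716592 - I*√19/370716592 ≈ -2.5969e-5 - 1.1758e-8*I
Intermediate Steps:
q = 16 + 4*I*√19 (q = 16 + 2*√(-64 - 12) = 16 + 2*√(-76) = 16 + 2*(2*I*√19) = 16 + 4*I*√19 ≈ 16.0 + 17.436*I)
d(J, y) = -52 + y + 4*I*√19 (d(J, y) = (y - 68) + (16 + 4*I*√19) = (-68 + y) + (16 + 4*I*√19) = -52 + y + 4*I*√19)
1/(d(247, -224) + v(-18)) = 1/((-52 - 224 + 4*I*√19) - 118*(-18)²) = 1/((-276 + 4*I*√19) - 118*324) = 1/((-276 + 4*I*√19) - 38232) = 1/(-38508 + 4*I*√19)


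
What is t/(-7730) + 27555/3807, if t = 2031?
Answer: 68422711/9809370 ≈ 6.9752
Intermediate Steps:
t/(-7730) + 27555/3807 = 2031/(-7730) + 27555/3807 = 2031*(-1/7730) + 27555*(1/3807) = -2031/7730 + 9185/1269 = 68422711/9809370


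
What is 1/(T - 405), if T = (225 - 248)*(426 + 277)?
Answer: -1/16574 ≈ -6.0335e-5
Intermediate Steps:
T = -16169 (T = -23*703 = -16169)
1/(T - 405) = 1/(-16169 - 405) = 1/(-16574) = -1/16574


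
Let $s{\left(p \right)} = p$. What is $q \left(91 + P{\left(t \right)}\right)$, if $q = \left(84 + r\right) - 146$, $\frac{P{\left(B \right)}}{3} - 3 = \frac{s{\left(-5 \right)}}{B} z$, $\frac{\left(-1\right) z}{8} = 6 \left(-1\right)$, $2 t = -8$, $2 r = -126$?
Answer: $-35000$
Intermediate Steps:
$r = -63$ ($r = \frac{1}{2} \left(-126\right) = -63$)
$t = -4$ ($t = \frac{1}{2} \left(-8\right) = -4$)
$z = 48$ ($z = - 8 \cdot 6 \left(-1\right) = \left(-8\right) \left(-6\right) = 48$)
$P{\left(B \right)} = 9 - \frac{720}{B}$ ($P{\left(B \right)} = 9 + 3 - \frac{5}{B} 48 = 9 + 3 \left(- \frac{240}{B}\right) = 9 - \frac{720}{B}$)
$q = -125$ ($q = \left(84 - 63\right) - 146 = 21 - 146 = -125$)
$q \left(91 + P{\left(t \right)}\right) = - 125 \left(91 - \left(-9 + \frac{720}{-4}\right)\right) = - 125 \left(91 + \left(9 - -180\right)\right) = - 125 \left(91 + \left(9 + 180\right)\right) = - 125 \left(91 + 189\right) = \left(-125\right) 280 = -35000$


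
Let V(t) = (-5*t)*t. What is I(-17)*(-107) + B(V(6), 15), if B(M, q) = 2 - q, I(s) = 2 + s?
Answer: 1592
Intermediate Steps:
V(t) = -5*t**2
I(-17)*(-107) + B(V(6), 15) = (2 - 17)*(-107) + (2 - 1*15) = -15*(-107) + (2 - 15) = 1605 - 13 = 1592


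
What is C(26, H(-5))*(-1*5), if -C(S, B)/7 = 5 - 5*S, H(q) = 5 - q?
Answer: -4375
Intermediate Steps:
C(S, B) = -35 + 35*S (C(S, B) = -7*(5 - 5*S) = -35 + 35*S)
C(26, H(-5))*(-1*5) = (-35 + 35*26)*(-1*5) = (-35 + 910)*(-5) = 875*(-5) = -4375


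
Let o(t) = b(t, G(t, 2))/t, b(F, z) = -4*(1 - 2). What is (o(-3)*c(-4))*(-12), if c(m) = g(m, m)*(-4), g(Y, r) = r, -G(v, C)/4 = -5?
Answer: 256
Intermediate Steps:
G(v, C) = 20 (G(v, C) = -4*(-5) = 20)
c(m) = -4*m (c(m) = m*(-4) = -4*m)
b(F, z) = 4 (b(F, z) = -4*(-1) = 4)
o(t) = 4/t
(o(-3)*c(-4))*(-12) = ((4/(-3))*(-4*(-4)))*(-12) = ((4*(-⅓))*16)*(-12) = -4/3*16*(-12) = -64/3*(-12) = 256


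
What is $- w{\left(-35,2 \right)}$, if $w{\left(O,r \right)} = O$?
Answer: $35$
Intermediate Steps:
$- w{\left(-35,2 \right)} = \left(-1\right) \left(-35\right) = 35$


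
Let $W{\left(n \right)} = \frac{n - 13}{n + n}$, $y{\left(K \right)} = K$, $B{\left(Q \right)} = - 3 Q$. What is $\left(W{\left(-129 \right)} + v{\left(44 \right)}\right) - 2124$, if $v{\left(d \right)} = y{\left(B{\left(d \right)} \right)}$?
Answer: $- \frac{290953}{129} \approx -2255.4$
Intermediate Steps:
$W{\left(n \right)} = \frac{-13 + n}{2 n}$
$v{\left(d \right)} = - 3 d$
$\left(W{\left(-129 \right)} + v{\left(44 \right)}\right) - 2124 = \left(\frac{-13 - 129}{2 \left(-129\right)} - 132\right) - 2124 = \left(\frac{1}{2} \left(- \frac{1}{129}\right) \left(-142\right) - 132\right) - 2124 = \left(\frac{71}{129} - 132\right) - 2124 = - \frac{16957}{129} - 2124 = - \frac{290953}{129}$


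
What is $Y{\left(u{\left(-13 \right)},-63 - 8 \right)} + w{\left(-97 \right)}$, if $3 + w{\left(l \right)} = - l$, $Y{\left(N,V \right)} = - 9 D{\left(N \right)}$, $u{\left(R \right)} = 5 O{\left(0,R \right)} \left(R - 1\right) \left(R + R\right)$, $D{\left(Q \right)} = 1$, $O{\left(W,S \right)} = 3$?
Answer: $85$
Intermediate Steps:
$u{\left(R \right)} = 30 R \left(-1 + R\right)$ ($u{\left(R \right)} = 5 \cdot 3 \left(R - 1\right) \left(R + R\right) = 15 \left(-1 + R\right) 2 R = 15 \cdot 2 R \left(-1 + R\right) = 30 R \left(-1 + R\right)$)
$Y{\left(N,V \right)} = -9$ ($Y{\left(N,V \right)} = \left(-9\right) 1 = -9$)
$w{\left(l \right)} = -3 - l$
$Y{\left(u{\left(-13 \right)},-63 - 8 \right)} + w{\left(-97 \right)} = -9 - -94 = -9 + \left(-3 + 97\right) = -9 + 94 = 85$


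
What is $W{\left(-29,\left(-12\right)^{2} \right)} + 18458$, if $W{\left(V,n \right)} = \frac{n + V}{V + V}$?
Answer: $\frac{1070449}{58} \approx 18456.0$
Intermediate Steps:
$W{\left(V,n \right)} = \frac{V + n}{2 V}$
$W{\left(-29,\left(-12\right)^{2} \right)} + 18458 = \frac{-29 + \left(-12\right)^{2}}{2 \left(-29\right)} + 18458 = \frac{1}{2} \left(- \frac{1}{29}\right) \left(-29 + 144\right) + 18458 = \frac{1}{2} \left(- \frac{1}{29}\right) 115 + 18458 = - \frac{115}{58} + 18458 = \frac{1070449}{58}$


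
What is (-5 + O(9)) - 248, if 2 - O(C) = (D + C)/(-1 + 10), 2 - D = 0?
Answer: -2270/9 ≈ -252.22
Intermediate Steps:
D = 2 (D = 2 - 1*0 = 2 + 0 = 2)
O(C) = 16/9 - C/9 (O(C) = 2 - (2 + C)/(-1 + 10) = 2 - (2 + C)/9 = 2 - (2/9 + C/9) = 2 + (-2/9 - C/9) = 16/9 - C/9)
(-5 + O(9)) - 248 = (-5 + (16/9 - ⅑*9)) - 248 = (-5 + (16/9 - 1)) - 248 = (-5 + 7/9) - 248 = -38/9 - 248 = -2270/9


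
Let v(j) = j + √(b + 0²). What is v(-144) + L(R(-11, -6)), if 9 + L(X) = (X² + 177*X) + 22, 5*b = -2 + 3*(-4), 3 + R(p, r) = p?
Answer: -2413 + I*√70/5 ≈ -2413.0 + 1.6733*I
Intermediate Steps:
R(p, r) = -3 + p
b = -14/5 (b = (-2 + 3*(-4))/5 = (-2 - 12)/5 = (⅕)*(-14) = -14/5 ≈ -2.8000)
L(X) = 13 + X² + 177*X (L(X) = -9 + ((X² + 177*X) + 22) = -9 + (22 + X² + 177*X) = 13 + X² + 177*X)
v(j) = j + I*√70/5 (v(j) = j + √(-14/5 + 0²) = j + √(-14/5 + 0) = j + √(-14/5) = j + I*√70/5)
v(-144) + L(R(-11, -6)) = (-144 + I*√70/5) + (13 + (-3 - 11)² + 177*(-3 - 11)) = (-144 + I*√70/5) + (13 + (-14)² + 177*(-14)) = (-144 + I*√70/5) + (13 + 196 - 2478) = (-144 + I*√70/5) - 2269 = -2413 + I*√70/5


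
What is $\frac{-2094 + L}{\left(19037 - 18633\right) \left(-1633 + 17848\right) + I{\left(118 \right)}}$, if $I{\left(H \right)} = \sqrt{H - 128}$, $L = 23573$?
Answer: $\frac{14070592194}{4291376673961} - \frac{21479 i \sqrt{10}}{42913766739610} \approx 0.0032788 - 1.5828 \cdot 10^{-9} i$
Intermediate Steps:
$I{\left(H \right)} = \sqrt{-128 + H}$
$\frac{-2094 + L}{\left(19037 - 18633\right) \left(-1633 + 17848\right) + I{\left(118 \right)}} = \frac{-2094 + 23573}{\left(19037 - 18633\right) \left(-1633 + 17848\right) + \sqrt{-128 + 118}} = \frac{21479}{404 \cdot 16215 + \sqrt{-10}} = \frac{21479}{6550860 + i \sqrt{10}}$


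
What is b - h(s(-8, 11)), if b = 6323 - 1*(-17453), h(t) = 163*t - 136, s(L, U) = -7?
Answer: 25053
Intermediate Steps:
h(t) = -136 + 163*t
b = 23776 (b = 6323 + 17453 = 23776)
b - h(s(-8, 11)) = 23776 - (-136 + 163*(-7)) = 23776 - (-136 - 1141) = 23776 - 1*(-1277) = 23776 + 1277 = 25053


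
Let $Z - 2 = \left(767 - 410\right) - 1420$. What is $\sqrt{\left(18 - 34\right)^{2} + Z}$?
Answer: $i \sqrt{805} \approx 28.373 i$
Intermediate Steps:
$Z = -1061$ ($Z = 2 + \left(\left(767 - 410\right) - 1420\right) = 2 + \left(357 - 1420\right) = 2 - 1063 = -1061$)
$\sqrt{\left(18 - 34\right)^{2} + Z} = \sqrt{\left(18 - 34\right)^{2} - 1061} = \sqrt{\left(-16\right)^{2} - 1061} = \sqrt{256 - 1061} = \sqrt{-805} = i \sqrt{805}$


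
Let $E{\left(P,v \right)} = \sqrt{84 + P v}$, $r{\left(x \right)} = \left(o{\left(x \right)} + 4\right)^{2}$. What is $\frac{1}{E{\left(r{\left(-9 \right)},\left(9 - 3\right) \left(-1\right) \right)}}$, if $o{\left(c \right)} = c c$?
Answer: $- \frac{i \sqrt{43266}}{43266} \approx - 0.0048076 i$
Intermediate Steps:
$o{\left(c \right)} = c^{2}$
$r{\left(x \right)} = \left(4 + x^{2}\right)^{2}$ ($r{\left(x \right)} = \left(x^{2} + 4\right)^{2} = \left(4 + x^{2}\right)^{2}$)
$\frac{1}{E{\left(r{\left(-9 \right)},\left(9 - 3\right) \left(-1\right) \right)}} = \frac{1}{\sqrt{84 + \left(4 + \left(-9\right)^{2}\right)^{2} \left(9 - 3\right) \left(-1\right)}} = \frac{1}{\sqrt{84 + \left(4 + 81\right)^{2} \cdot 6 \left(-1\right)}} = \frac{1}{\sqrt{84 + 85^{2} \left(-6\right)}} = \frac{1}{\sqrt{84 + 7225 \left(-6\right)}} = \frac{1}{\sqrt{84 - 43350}} = \frac{1}{\sqrt{-43266}} = \frac{1}{i \sqrt{43266}} = - \frac{i \sqrt{43266}}{43266}$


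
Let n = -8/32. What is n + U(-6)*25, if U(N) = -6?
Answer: -601/4 ≈ -150.25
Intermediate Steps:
n = -1/4 (n = -8*1/32 = -1/4 ≈ -0.25000)
n + U(-6)*25 = -1/4 - 6*25 = -1/4 - 150 = -601/4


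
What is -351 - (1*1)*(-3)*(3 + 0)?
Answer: -342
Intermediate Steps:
-351 - (1*1)*(-3)*(3 + 0) = -351 - 1*(-3)*3 = -351 - (-3)*3 = -351 - 1*(-9) = -351 + 9 = -342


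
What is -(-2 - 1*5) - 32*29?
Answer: -921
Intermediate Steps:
-(-2 - 1*5) - 32*29 = -(-2 - 5) - 928 = -1*(-7) - 928 = 7 - 928 = -921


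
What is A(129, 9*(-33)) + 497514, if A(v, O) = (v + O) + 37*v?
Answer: 502119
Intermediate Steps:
A(v, O) = O + 38*v (A(v, O) = (O + v) + 37*v = O + 38*v)
A(129, 9*(-33)) + 497514 = (9*(-33) + 38*129) + 497514 = (-297 + 4902) + 497514 = 4605 + 497514 = 502119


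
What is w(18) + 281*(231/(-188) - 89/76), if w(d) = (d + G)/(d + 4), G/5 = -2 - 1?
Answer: -13245347/19646 ≈ -674.20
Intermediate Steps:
G = -15 (G = 5*(-2 - 1) = 5*(-3) = -15)
w(d) = (-15 + d)/(4 + d) (w(d) = (d - 15)/(d + 4) = (-15 + d)/(4 + d))
w(18) + 281*(231/(-188) - 89/76) = (-15 + 18)/(4 + 18) + 281*(231/(-188) - 89/76) = 3/22 + 281*(231*(-1/188) - 89*1/76) = (1/22)*3 + 281*(-231/188 - 89/76) = 3/22 + 281*(-2143/893) = 3/22 - 602183/893 = -13245347/19646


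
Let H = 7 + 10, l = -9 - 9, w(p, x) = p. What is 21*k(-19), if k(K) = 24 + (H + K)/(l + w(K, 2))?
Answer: 18690/37 ≈ 505.14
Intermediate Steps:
l = -18
H = 17
k(K) = 24 + (17 + K)/(-18 + K)
21*k(-19) = 21*(5*(-83 + 5*(-19))/(-18 - 19)) = 21*(5*(-83 - 95)/(-37)) = 21*(5*(-1/37)*(-178)) = 21*(890/37) = 18690/37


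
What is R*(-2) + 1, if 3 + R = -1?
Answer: 9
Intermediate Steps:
R = -4 (R = -3 - 1 = -4)
R*(-2) + 1 = -4*(-2) + 1 = 8 + 1 = 9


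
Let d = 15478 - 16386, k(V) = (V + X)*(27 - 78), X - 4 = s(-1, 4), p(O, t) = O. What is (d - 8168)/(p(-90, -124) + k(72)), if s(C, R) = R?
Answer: 4538/2085 ≈ 2.1765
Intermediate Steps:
X = 8 (X = 4 + 4 = 8)
k(V) = -408 - 51*V (k(V) = (V + 8)*(27 - 78) = (8 + V)*(-51) = -408 - 51*V)
d = -908
(d - 8168)/(p(-90, -124) + k(72)) = (-908 - 8168)/(-90 + (-408 - 51*72)) = -9076/(-90 + (-408 - 3672)) = -9076/(-90 - 4080) = -9076/(-4170) = -9076*(-1/4170) = 4538/2085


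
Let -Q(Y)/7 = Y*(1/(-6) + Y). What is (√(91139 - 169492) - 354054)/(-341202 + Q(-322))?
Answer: 1062162/3202097 - 3*I*√78353/3202097 ≈ 0.33171 - 0.00026225*I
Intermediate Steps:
Q(Y) = -7*Y*(-⅙ + Y) (Q(Y) = -7*Y*(1/(-6) + Y) = -7*Y*(-⅙ + Y))
(√(91139 - 169492) - 354054)/(-341202 + Q(-322)) = (√(91139 - 169492) - 354054)/(-341202 + (7/6)*(-322)*(1 - 6*(-322))) = (√(-78353) - 354054)/(-341202 + (7/6)*(-322)*(1 + 1932)) = (I*√78353 - 354054)/(-341202 + (7/6)*(-322)*1933) = (-354054 + I*√78353)/(-341202 - 2178491/3) = (-354054 + I*√78353)/(-3202097/3) = (-354054 + I*√78353)*(-3/3202097) = 1062162/3202097 - 3*I*√78353/3202097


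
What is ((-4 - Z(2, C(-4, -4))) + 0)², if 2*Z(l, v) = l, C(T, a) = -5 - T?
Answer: 25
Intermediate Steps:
Z(l, v) = l/2
((-4 - Z(2, C(-4, -4))) + 0)² = ((-4 - 2/2) + 0)² = ((-4 - 1*1) + 0)² = ((-4 - 1) + 0)² = (-5 + 0)² = (-5)² = 25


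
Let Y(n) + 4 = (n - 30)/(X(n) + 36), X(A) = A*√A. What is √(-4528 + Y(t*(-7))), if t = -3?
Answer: √(-54387 - 31724*√21)/√(12 + 7*√21) ≈ 67.321*I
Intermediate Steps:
X(A) = A^(3/2)
Y(n) = -4 + (-30 + n)/(36 + n^(3/2)) (Y(n) = -4 + (n - 30)/(n^(3/2) + 36) = -4 + (-30 + n)/(36 + n^(3/2)))
√(-4528 + Y(t*(-7))) = √(-4528 + (-174 - 3*(-7) - 4*21*√21)/(36 + (-3*(-7))^(3/2))) = √(-4528 + (-174 + 21 - 84*√21)/(36 + 21^(3/2))) = √(-4528 + (-174 + 21 - 84*√21)/(36 + 21*√21)) = √(-4528 + (-153 - 84*√21)/(36 + 21*√21))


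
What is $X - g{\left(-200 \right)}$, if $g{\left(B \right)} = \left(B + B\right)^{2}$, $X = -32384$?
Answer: $-192384$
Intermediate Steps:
$g{\left(B \right)} = 4 B^{2}$ ($g{\left(B \right)} = \left(2 B\right)^{2} = 4 B^{2}$)
$X - g{\left(-200 \right)} = -32384 - 4 \left(-200\right)^{2} = -32384 - 4 \cdot 40000 = -32384 - 160000 = -192384$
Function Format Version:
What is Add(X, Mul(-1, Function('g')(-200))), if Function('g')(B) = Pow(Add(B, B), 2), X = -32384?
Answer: -192384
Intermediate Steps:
Function('g')(B) = Mul(4, Pow(B, 2)) (Function('g')(B) = Pow(Mul(2, B), 2) = Mul(4, Pow(B, 2)))
Add(X, Mul(-1, Function('g')(-200))) = Add(-32384, Mul(-1, Mul(4, Pow(-200, 2)))) = Add(-32384, Mul(-1, Mul(4, 40000))) = Add(-32384, Mul(-1, 160000)) = Add(-32384, -160000) = -192384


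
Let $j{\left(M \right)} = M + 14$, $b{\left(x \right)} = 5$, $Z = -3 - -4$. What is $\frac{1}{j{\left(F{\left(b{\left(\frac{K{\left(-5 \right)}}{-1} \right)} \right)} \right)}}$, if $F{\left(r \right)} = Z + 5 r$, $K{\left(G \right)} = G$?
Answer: $\frac{1}{40} \approx 0.025$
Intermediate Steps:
$Z = 1$ ($Z = -3 + 4 = 1$)
$F{\left(r \right)} = 1 + 5 r$
$j{\left(M \right)} = 14 + M$
$\frac{1}{j{\left(F{\left(b{\left(\frac{K{\left(-5 \right)}}{-1} \right)} \right)} \right)}} = \frac{1}{14 + \left(1 + 5 \cdot 5\right)} = \frac{1}{14 + \left(1 + 25\right)} = \frac{1}{14 + 26} = \frac{1}{40}$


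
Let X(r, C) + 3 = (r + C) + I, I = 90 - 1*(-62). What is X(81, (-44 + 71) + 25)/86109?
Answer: 94/28703 ≈ 0.0032749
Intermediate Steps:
I = 152 (I = 90 + 62 = 152)
X(r, C) = 149 + C + r (X(r, C) = -3 + ((r + C) + 152) = -3 + ((C + r) + 152) = -3 + (152 + C + r) = 149 + C + r)
X(81, (-44 + 71) + 25)/86109 = (149 + ((-44 + 71) + 25) + 81)/86109 = (149 + (27 + 25) + 81)*(1/86109) = (149 + 52 + 81)*(1/86109) = 282*(1/86109) = 94/28703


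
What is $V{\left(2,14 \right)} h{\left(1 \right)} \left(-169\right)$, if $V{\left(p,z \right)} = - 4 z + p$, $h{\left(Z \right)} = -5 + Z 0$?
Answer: $-45630$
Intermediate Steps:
$h{\left(Z \right)} = -5$ ($h{\left(Z \right)} = -5 + 0 = -5$)
$V{\left(p,z \right)} = p - 4 z$
$V{\left(2,14 \right)} h{\left(1 \right)} \left(-169\right) = \left(2 - 56\right) \left(-5\right) \left(-169\right) = \left(-54\right) \left(-5\right) \left(-169\right) = 270 \left(-169\right) = -45630$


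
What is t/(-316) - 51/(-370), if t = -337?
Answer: 70403/58460 ≈ 1.2043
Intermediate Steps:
t/(-316) - 51/(-370) = -337/(-316) - 51/(-370) = -337*(-1/316) - 51*(-1/370) = 337/316 + 51/370 = 70403/58460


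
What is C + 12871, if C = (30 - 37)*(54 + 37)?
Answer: 12234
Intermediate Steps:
C = -637 (C = -7*91 = -637)
C + 12871 = -637 + 12871 = 12234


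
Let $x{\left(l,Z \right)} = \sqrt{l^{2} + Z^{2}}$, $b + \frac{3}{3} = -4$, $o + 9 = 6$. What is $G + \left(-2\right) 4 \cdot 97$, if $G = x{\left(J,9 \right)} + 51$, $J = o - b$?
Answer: $-725 + \sqrt{85} \approx -715.78$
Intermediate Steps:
$o = -3$ ($o = -9 + 6 = -3$)
$b = -5$ ($b = -1 - 4 = -5$)
$J = 2$ ($J = -3 - -5 = -3 + 5 = 2$)
$x{\left(l,Z \right)} = \sqrt{Z^{2} + l^{2}}$
$G = 51 + \sqrt{85}$ ($G = \sqrt{9^{2} + 2^{2}} + 51 = \sqrt{81 + 4} + 51 = \sqrt{85} + 51 = 51 + \sqrt{85} \approx 60.22$)
$G + \left(-2\right) 4 \cdot 97 = \left(51 + \sqrt{85}\right) + \left(-2\right) 4 \cdot 97 = \left(51 + \sqrt{85}\right) - 776 = -725 + \sqrt{85}$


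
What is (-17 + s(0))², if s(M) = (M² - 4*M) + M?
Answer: 289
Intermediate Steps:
s(M) = M² - 3*M
(-17 + s(0))² = (-17 + 0*(-3 + 0))² = (-17 + 0*(-3))² = (-17 + 0)² = (-17)² = 289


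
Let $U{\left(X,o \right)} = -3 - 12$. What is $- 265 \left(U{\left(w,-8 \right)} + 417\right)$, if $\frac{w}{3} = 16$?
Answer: $-106530$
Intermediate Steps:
$w = 48$ ($w = 3 \cdot 16 = 48$)
$U{\left(X,o \right)} = -15$ ($U{\left(X,o \right)} = -3 - 12 = -15$)
$- 265 \left(U{\left(w,-8 \right)} + 417\right) = - 265 \left(-15 + 417\right) = \left(-265\right) 402 = -106530$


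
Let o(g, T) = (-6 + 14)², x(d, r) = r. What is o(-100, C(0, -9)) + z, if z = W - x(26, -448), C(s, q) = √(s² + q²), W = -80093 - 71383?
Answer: -150964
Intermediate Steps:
W = -151476
C(s, q) = √(q² + s²)
o(g, T) = 64 (o(g, T) = 8² = 64)
z = -151028 (z = -151476 - 1*(-448) = -151476 + 448 = -151028)
o(-100, C(0, -9)) + z = 64 - 151028 = -150964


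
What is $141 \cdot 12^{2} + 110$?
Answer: $20414$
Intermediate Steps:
$141 \cdot 12^{2} + 110 = 141 \cdot 144 + 110 = 20304 + 110 = 20414$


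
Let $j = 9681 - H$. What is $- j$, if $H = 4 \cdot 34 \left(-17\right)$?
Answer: $-11993$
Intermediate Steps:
$H = -2312$ ($H = 136 \left(-17\right) = -2312$)
$j = 11993$ ($j = 9681 - -2312 = 9681 + 2312 = 11993$)
$- j = \left(-1\right) 11993 = -11993$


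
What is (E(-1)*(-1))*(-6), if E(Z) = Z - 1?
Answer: -12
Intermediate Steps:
E(Z) = -1 + Z
(E(-1)*(-1))*(-6) = ((-1 - 1)*(-1))*(-6) = -2*(-1)*(-6) = 2*(-6) = -12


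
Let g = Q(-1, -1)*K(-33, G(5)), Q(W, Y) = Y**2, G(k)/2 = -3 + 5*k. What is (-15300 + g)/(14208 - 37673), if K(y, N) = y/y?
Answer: 15299/23465 ≈ 0.65199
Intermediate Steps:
G(k) = -6 + 10*k (G(k) = 2*(-3 + 5*k) = -6 + 10*k)
K(y, N) = 1
g = 1 (g = (-1)**2*1 = 1*1 = 1)
(-15300 + g)/(14208 - 37673) = (-15300 + 1)/(14208 - 37673) = -15299/(-23465) = -15299*(-1/23465) = 15299/23465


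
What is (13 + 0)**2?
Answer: 169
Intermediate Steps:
(13 + 0)**2 = 13**2 = 169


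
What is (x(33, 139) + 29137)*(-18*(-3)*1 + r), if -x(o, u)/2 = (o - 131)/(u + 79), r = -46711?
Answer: -148184078367/109 ≈ -1.3595e+9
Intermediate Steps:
x(o, u) = -2*(-131 + o)/(79 + u) (x(o, u) = -2*(o - 131)/(u + 79) = -2*(-131 + o)/(79 + u))
(x(33, 139) + 29137)*(-18*(-3)*1 + r) = (2*(131 - 1*33)/(79 + 139) + 29137)*(-18*(-3)*1 - 46711) = (2*(131 - 33)/218 + 29137)*(54*1 - 46711) = (2*(1/218)*98 + 29137)*(54 - 46711) = (98/109 + 29137)*(-46657) = (3176031/109)*(-46657) = -148184078367/109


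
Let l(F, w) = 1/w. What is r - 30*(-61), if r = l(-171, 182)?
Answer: 333061/182 ≈ 1830.0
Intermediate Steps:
r = 1/182 ≈ 0.0054945
r - 30*(-61) = 1/182 - 30*(-61) = 1/182 - 1*(-1830) = 1/182 + 1830 = 333061/182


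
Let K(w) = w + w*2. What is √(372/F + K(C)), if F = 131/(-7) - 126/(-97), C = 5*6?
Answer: √383916126/2365 ≈ 8.2849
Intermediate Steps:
C = 30
F = -11825/679 (F = 131*(-⅐) - 126*(-1/97) = -131/7 + 126/97 = -11825/679 ≈ -17.415)
K(w) = 3*w (K(w) = w + 2*w = 3*w)
√(372/F + K(C)) = √(372/(-11825/679) + 3*30) = √(372*(-679/11825) + 90) = √(-252588/11825 + 90) = √(811662/11825) = √383916126/2365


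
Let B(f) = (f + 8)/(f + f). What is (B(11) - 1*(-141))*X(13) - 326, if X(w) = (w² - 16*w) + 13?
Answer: -44159/11 ≈ -4014.5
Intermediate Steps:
B(f) = (8 + f)/(2*f) (B(f) = (8 + f)/((2*f)) = (8 + f)*(1/(2*f)) = (8 + f)/(2*f))
X(w) = 13 + w² - 16*w
(B(11) - 1*(-141))*X(13) - 326 = ((½)*(8 + 11)/11 - 1*(-141))*(13 + 13² - 16*13) - 326 = ((½)*(1/11)*19 + 141)*(13 + 169 - 208) - 326 = (19/22 + 141)*(-26) - 326 = (3121/22)*(-26) - 326 = -40573/11 - 326 = -44159/11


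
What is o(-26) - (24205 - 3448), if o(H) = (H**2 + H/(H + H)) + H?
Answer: -40213/2 ≈ -20107.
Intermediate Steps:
o(H) = 1/2 + H + H**2 (o(H) = (H**2 + H/((2*H))) + H = (H**2 + (1/(2*H))*H) + H = (H**2 + 1/2) + H = (1/2 + H**2) + H = 1/2 + H + H**2)
o(-26) - (24205 - 3448) = (1/2 - 26 + (-26)**2) - (24205 - 3448) = (1/2 - 26 + 676) - 1*20757 = 1301/2 - 20757 = -40213/2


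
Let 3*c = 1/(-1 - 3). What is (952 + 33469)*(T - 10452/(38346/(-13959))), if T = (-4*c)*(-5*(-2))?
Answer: 228472967284/1743 ≈ 1.3108e+8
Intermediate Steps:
c = -1/12 (c = 1/(3*(-1 - 3)) = (⅓)/(-4) = (⅓)*(-¼) = -1/12 ≈ -0.083333)
T = 10/3 (T = (-4*(-1/12))*(-5*(-2)) = (⅓)*10 = 10/3 ≈ 3.3333)
(952 + 33469)*(T - 10452/(38346/(-13959))) = (952 + 33469)*(10/3 - 10452/(38346/(-13959))) = 34421*(10/3 - 10452/(38346*(-1/13959))) = 34421*(10/3 - 10452/(-1162/423)) = 34421*(10/3 - 10452*(-423/1162)) = 34421*(10/3 + 2210598/581) = 34421*(6637604/1743) = 228472967284/1743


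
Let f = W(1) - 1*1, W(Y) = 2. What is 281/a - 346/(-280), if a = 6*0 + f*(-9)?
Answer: -37783/1260 ≈ -29.987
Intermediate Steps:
f = 1 (f = 2 - 1*1 = 2 - 1 = 1)
a = -9 (a = 6*0 + 1*(-9) = 0 - 9 = -9)
281/a - 346/(-280) = 281/(-9) - 346/(-280) = 281*(-⅑) - 346*(-1/280) = -281/9 + 173/140 = -37783/1260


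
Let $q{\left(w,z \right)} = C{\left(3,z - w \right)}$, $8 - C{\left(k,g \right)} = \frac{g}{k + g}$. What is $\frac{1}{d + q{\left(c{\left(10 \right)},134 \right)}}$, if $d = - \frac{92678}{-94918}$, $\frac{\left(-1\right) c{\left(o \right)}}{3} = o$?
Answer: $\frac{7925653}{63360561} \approx 0.12509$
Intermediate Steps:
$c{\left(o \right)} = - 3 o$
$d = \frac{46339}{47459}$ ($d = \left(-92678\right) \left(- \frac{1}{94918}\right) = \frac{46339}{47459} \approx 0.9764$)
$C{\left(k,g \right)} = 8 - \frac{g}{g + k}$ ($C{\left(k,g \right)} = 8 - \frac{g}{k + g} = 8 - \frac{g}{g + k}$)
$q{\left(w,z \right)} = \frac{24 - 7 w + 7 z}{3 + z - w}$ ($q{\left(w,z \right)} = \frac{7 \left(z - w\right) + 8 \cdot 3}{\left(z - w\right) + 3} = \frac{\left(- 7 w + 7 z\right) + 24}{3 + z - w} = \frac{24 - 7 w + 7 z}{3 + z - w}$)
$\frac{1}{d + q{\left(c{\left(10 \right)},134 \right)}} = \frac{1}{\frac{46339}{47459} + \frac{24 - 7 \left(\left(-3\right) 10\right) + 7 \cdot 134}{3 + 134 - \left(-3\right) 10}} = \frac{1}{\frac{46339}{47459} + \frac{24 - -210 + 938}{3 + 134 - -30}} = \frac{1}{\frac{46339}{47459} + \frac{24 + 210 + 938}{3 + 134 + 30}} = \frac{1}{\frac{46339}{47459} + \frac{1}{167} \cdot 1172} = \frac{1}{\frac{46339}{47459} + \frac{1172}{167}} = \frac{1}{\frac{63360561}{7925653}} = \frac{7925653}{63360561}$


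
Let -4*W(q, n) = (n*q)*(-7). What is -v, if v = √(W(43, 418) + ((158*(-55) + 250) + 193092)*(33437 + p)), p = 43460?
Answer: -√56796865194/2 ≈ -1.1916e+5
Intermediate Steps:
W(q, n) = 7*n*q/4 (W(q, n) = -n*q*(-7)/4 = -(-7)*n*q/4 = 7*n*q/4)
v = √56796865194/2 (v = √((7/4)*418*43 + ((158*(-55) + 250) + 193092)*(33437 + 43460)) = √(62909/2 + ((-8690 + 250) + 193092)*76897) = √(62909/2 + (-8440 + 193092)*76897) = √(62909/2 + 184652*76897) = √(62909/2 + 14199184844) = √(28398432597/2) = √56796865194/2 ≈ 1.1916e+5)
-v = -√56796865194/2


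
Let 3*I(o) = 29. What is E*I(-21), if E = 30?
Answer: 290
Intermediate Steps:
I(o) = 29/3 (I(o) = (1/3)*29 = 29/3)
E*I(-21) = 30*(29/3) = 290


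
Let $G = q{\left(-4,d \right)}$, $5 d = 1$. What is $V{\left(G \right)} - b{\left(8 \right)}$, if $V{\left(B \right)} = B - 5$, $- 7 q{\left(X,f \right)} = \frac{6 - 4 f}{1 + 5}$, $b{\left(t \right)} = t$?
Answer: $- \frac{1378}{105} \approx -13.124$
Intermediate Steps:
$d = \frac{1}{5}$ ($d = \frac{1}{5} \cdot 1 = \frac{1}{5} \approx 0.2$)
$q{\left(X,f \right)} = - \frac{1}{7} + \frac{2 f}{21}$ ($q{\left(X,f \right)} = - \frac{\left(6 - 4 f\right) \frac{1}{1 + 5}}{7} = - \frac{\left(6 - 4 f\right) \frac{1}{6}}{7} = - \frac{1 - \frac{2 f}{3}}{7} = - \frac{1}{7} + \frac{2 f}{21}$)
$G = - \frac{13}{105}$ ($G = - \frac{1}{7} + \frac{2}{21} \cdot \frac{1}{5} = - \frac{1}{7} + \frac{2}{105} = - \frac{13}{105} \approx -0.12381$)
$V{\left(B \right)} = -5 + B$ ($V{\left(B \right)} = B - 5 = -5 + B$)
$V{\left(G \right)} - b{\left(8 \right)} = \left(-5 - \frac{13}{105}\right) - 8 = - \frac{538}{105} - 8 = - \frac{1378}{105}$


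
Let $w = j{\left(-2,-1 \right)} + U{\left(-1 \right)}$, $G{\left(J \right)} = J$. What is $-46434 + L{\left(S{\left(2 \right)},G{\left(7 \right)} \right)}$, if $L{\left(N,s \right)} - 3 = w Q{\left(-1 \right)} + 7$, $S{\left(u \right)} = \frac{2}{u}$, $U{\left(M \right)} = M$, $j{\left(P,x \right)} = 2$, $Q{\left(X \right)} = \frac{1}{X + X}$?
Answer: $- \frac{92849}{2} \approx -46425.0$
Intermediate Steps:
$Q{\left(X \right)} = \frac{1}{2 X}$
$w = 1$ ($w = 2 - 1 = 1$)
$L{\left(N,s \right)} = \frac{19}{2}$ ($L{\left(N,s \right)} = 3 + \left(1 \frac{1}{2 \left(-1\right)} + 7\right) = 3 + \left(1 \cdot \frac{1}{2} \left(-1\right) + 7\right) = 3 + \left(1 \left(- \frac{1}{2}\right) + 7\right) = 3 + \left(- \frac{1}{2} + 7\right) = 3 + \frac{13}{2} = \frac{19}{2}$)
$-46434 + L{\left(S{\left(2 \right)},G{\left(7 \right)} \right)} = -46434 + \frac{19}{2} = - \frac{92849}{2}$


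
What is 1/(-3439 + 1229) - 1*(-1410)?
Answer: 3116099/2210 ≈ 1410.0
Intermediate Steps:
1/(-3439 + 1229) - 1*(-1410) = 1/(-2210) + 1410 = -1/2210 + 1410 = 3116099/2210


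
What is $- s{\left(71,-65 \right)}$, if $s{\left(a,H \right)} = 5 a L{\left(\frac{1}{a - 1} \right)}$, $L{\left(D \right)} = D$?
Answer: $- \frac{71}{14} \approx -5.0714$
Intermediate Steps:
$s{\left(a,H \right)} = \frac{5 a}{-1 + a}$ ($s{\left(a,H \right)} = \frac{5 a}{a - 1} = \frac{5 a}{-1 + a}$)
$- s{\left(71,-65 \right)} = - \frac{5 \cdot 71}{-1 + 71} = - \frac{5 \cdot 71}{70} = \left(-1\right) \frac{71}{14} = - \frac{71}{14}$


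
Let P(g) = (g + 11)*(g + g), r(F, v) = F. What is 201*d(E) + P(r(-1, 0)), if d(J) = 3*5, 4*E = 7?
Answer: 2995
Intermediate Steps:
E = 7/4 (E = (¼)*7 = 7/4 ≈ 1.7500)
d(J) = 15
P(g) = 2*g*(11 + g) (P(g) = (11 + g)*(2*g) = 2*g*(11 + g))
201*d(E) + P(r(-1, 0)) = 201*15 + 2*(-1)*(11 - 1) = 3015 + 2*(-1)*10 = 3015 - 20 = 2995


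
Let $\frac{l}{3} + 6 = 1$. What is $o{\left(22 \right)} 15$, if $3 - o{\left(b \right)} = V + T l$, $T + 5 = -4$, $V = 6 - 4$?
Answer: $-2010$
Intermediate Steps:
$V = 2$ ($V = 6 - 4 = 2$)
$l = -15$ ($l = -18 + 3 \cdot 1 = -18 + 3 = -15$)
$T = -9$ ($T = -5 - 4 = -9$)
$o{\left(b \right)} = -134$ ($o{\left(b \right)} = 3 - \left(2 - -135\right) = 3 - \left(2 + 135\right) = 3 - 137 = -134$)
$o{\left(22 \right)} 15 = \left(-134\right) 15 = -2010$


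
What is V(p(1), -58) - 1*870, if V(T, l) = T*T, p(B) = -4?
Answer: -854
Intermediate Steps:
V(T, l) = T²
V(p(1), -58) - 1*870 = (-4)² - 1*870 = 16 - 870 = -854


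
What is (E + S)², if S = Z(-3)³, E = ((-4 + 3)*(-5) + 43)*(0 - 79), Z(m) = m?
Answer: 14584761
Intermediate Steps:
E = -3792 (E = (-1*(-5) + 43)*(-79) = (5 + 43)*(-79) = 48*(-79) = -3792)
S = -27 (S = (-3)³ = -27)
(E + S)² = (-3792 - 27)² = (-3819)² = 14584761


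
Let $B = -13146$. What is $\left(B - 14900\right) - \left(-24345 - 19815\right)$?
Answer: $16114$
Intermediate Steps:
$\left(B - 14900\right) - \left(-24345 - 19815\right) = \left(-13146 - 14900\right) - \left(-24345 - 19815\right) = -28046 - -44160 = -28046 + 44160 = 16114$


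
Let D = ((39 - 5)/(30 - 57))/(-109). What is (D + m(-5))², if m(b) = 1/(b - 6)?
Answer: 6599761/1048011129 ≈ 0.0062974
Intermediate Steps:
m(b) = 1/(-6 + b)
D = 34/2943 (D = (34/(-27))*(-1/109) = (34*(-1/27))*(-1/109) = -34/27*(-1/109) = 34/2943 ≈ 0.011553)
(D + m(-5))² = (34/2943 + 1/(-6 - 5))² = (34/2943 + 1/(-11))² = (34/2943 - 1/11)² = (-2569/32373)² = 6599761/1048011129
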